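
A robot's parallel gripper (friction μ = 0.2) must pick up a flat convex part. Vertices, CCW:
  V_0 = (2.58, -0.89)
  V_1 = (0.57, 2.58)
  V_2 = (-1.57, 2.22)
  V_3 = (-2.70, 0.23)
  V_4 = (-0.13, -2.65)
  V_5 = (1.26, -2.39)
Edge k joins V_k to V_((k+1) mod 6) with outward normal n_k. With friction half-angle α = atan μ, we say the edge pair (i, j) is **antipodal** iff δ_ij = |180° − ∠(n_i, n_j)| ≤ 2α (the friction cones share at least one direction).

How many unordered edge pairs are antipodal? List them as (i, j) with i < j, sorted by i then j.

α = atan 0.2 = 11.31°;  2α = 22.62°
n_0 = (+0.8653, +0.5012)
n_1 = (-0.1659, +0.9861)
n_2 = (-0.8696, +0.4938)
n_3 = (-0.7461, -0.6658)
n_4 = (+0.1839, -0.9830)
n_5 = (+0.7507, -0.6606)
  (0,1): δ = 110.53°  ·
  (0,2): δ = 59.67°  ·
  (0,3): δ = 11.66°  ✓
  (0,4): δ = 70.51°  ·
  (0,5): δ = 108.57°  ·
  (1,2): δ = 129.14°  ·
  (1,3): δ = 57.80°  ·
  (1,4): δ = 1.05°  ✓
  (1,5): δ = 39.10°  ·
  (2,3): δ = 108.67°  ·
  (2,4): δ = 49.82°  ·
  (2,5): δ = 11.76°  ✓
  (3,4): δ = 121.15°  ·
  (3,5): δ = 83.09°  ·
  (4,5): δ = 141.94°  ·
antipodal pairs: 3

count = 3; pairs: (0,3), (1,4), (2,5)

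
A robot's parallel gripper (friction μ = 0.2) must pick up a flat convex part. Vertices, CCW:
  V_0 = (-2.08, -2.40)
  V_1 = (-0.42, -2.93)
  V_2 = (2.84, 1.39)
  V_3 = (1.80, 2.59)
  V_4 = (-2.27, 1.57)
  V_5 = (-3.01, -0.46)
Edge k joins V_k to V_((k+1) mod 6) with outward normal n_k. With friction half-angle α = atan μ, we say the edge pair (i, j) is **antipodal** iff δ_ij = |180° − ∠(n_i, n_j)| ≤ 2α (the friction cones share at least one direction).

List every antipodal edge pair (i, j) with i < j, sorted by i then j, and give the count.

count = 2; pairs: (1,4), (2,5)

α = atan 0.2 = 11.31°;  2α = 22.62°
n_0 = (-0.3042, -0.9526)
n_1 = (+0.7982, -0.6024)
n_2 = (+0.7557, +0.6549)
n_3 = (-0.2431, +0.9700)
n_4 = (-0.9395, +0.3425)
n_5 = (-0.9017, -0.4323)
  (0,1): δ = 109.33°  ·
  (0,2): δ = 31.38°  ·
  (0,3): δ = 31.78°  ·
  (0,4): δ = 87.68°  ·
  (0,5): δ = 133.32°  ·
  (1,2): δ = 102.05°  ·
  (1,3): δ = 38.89°  ·
  (1,4): δ = 17.01°  ✓
  (1,5): δ = 62.65°  ·
  (2,3): δ = 116.85°  ·
  (2,4): δ = 60.94°  ·
  (2,5): δ = 15.30°  ✓
  (3,4): δ = 124.10°  ·
  (3,5): δ = 78.46°  ·
  (4,5): δ = 134.36°  ·
antipodal pairs: 2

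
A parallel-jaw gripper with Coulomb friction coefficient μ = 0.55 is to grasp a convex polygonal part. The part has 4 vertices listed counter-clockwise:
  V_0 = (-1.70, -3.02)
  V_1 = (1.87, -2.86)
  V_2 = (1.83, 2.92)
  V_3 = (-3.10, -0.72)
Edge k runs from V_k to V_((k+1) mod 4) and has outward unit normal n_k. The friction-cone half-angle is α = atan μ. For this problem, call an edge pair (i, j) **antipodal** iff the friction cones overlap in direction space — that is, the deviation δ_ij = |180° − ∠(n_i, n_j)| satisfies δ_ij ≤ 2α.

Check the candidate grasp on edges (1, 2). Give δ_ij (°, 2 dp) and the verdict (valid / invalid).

α = atan 0.55 = 28.81°;  2α = 57.62°
edge 1: e_1 = (-0.04, +5.78);  n_1 = (+1.0000, +0.0069)
edge 2: e_2 = (-4.93, -3.64);  n_2 = (-0.5940, +0.8045)
∠(n_1, n_2) = 126.04°
δ = |180° − 126.04°| = 53.96°
53.96° ≤ 2α = 57.62°  →  valid

δ = 53.96°, valid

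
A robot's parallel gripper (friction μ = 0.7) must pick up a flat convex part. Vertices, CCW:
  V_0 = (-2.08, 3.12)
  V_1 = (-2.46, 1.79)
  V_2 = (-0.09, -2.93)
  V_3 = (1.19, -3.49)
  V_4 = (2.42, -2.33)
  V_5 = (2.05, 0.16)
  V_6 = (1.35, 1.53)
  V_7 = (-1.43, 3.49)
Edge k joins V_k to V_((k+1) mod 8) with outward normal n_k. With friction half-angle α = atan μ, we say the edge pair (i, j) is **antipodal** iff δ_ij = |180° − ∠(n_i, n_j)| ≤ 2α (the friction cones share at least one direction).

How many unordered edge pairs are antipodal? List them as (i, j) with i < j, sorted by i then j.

α = atan 0.7 = 34.99°;  2α = 69.98°
n_0 = (-0.9615, +0.2747)
n_1 = (-0.8937, -0.4487)
n_2 = (-0.4008, -0.9162)
n_3 = (+0.6861, -0.7275)
n_4 = (+0.9891, +0.1470)
n_5 = (+0.8905, +0.4550)
n_6 = (+0.5762, +0.8173)
n_7 = (-0.4947, +0.8691)
  (0,1): δ = 137.39°  ·
  (0,2): δ = 97.68°  ·
  (0,3): δ = 30.73°  ✓
  (0,4): δ = 24.40°  ✓
  (0,5): δ = 43.01°  ✓
  (0,6): δ = 70.76°  ·
  (0,7): δ = 135.60°  ·
  (1,2): δ = 140.29°  ·
  (1,3): δ = 73.34°  ·
  (1,4): δ = 18.21°  ✓
  (1,5): δ = 0.40°  ✓
  (1,6): δ = 28.15°  ✓
  (1,7): δ = 92.99°  ·
  (2,3): δ = 113.05°  ·
  (2,4): δ = 57.92°  ✓
  (2,5): δ = 39.31°  ✓
  (2,6): δ = 11.56°  ✓
  (2,7): δ = 53.28°  ✓
  (3,4): δ = 124.87°  ·
  (3,5): δ = 106.26°  ·
  (3,6): δ = 78.51°  ·
  (3,7): δ = 13.67°  ✓
  (4,5): δ = 161.39°  ·
  (4,6): δ = 133.64°  ·
  (4,7): δ = 68.80°  ✓
  (5,6): δ = 152.25°  ·
  (5,7): δ = 87.41°  ·
  (6,7): δ = 115.16°  ·
antipodal pairs: 12

count = 12; pairs: (0,3), (0,4), (0,5), (1,4), (1,5), (1,6), (2,4), (2,5), (2,6), (2,7), (3,7), (4,7)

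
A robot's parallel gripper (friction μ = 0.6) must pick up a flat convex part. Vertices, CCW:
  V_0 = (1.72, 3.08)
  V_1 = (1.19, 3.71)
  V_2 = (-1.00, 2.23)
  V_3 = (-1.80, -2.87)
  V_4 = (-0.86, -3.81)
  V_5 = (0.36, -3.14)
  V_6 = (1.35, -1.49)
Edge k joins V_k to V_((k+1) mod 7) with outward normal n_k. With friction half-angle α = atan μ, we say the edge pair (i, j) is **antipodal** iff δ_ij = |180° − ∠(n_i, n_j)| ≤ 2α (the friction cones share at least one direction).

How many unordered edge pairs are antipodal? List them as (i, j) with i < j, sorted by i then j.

α = atan 0.6 = 30.96°;  2α = 61.93°
n_0 = (+0.7652, +0.6438)
n_1 = (-0.5599, +0.8285)
n_2 = (-0.9879, +0.1550)
n_3 = (-0.7071, -0.7071)
n_4 = (+0.4814, -0.8765)
n_5 = (+0.8575, -0.5145)
n_6 = (+0.9967, -0.0807)
  (0,1): δ = 96.02°  ·
  (0,2): δ = 48.99°  ✓
  (0,3): δ = 4.93°  ✓
  (0,4): δ = 78.70°  ·
  (0,5): δ = 108.96°  ·
  (0,6): δ = 135.30°  ·
  (1,2): δ = 132.97°  ·
  (1,3): δ = 79.05°  ·
  (1,4): δ = 5.28°  ✓
  (1,5): δ = 24.99°  ✓
  (1,6): δ = 51.32°  ✓
  (2,3): δ = 126.09°  ·
  (2,4): δ = 52.31°  ✓
  (2,5): δ = 22.05°  ✓
  (2,6): δ = 4.29°  ✓
  (3,4): δ = 106.23°  ·
  (3,5): δ = 75.96°  ·
  (3,6): δ = 49.63°  ✓
  (4,5): δ = 149.74°  ·
  (4,6): δ = 123.40°  ·
  (5,6): δ = 153.66°  ·
antipodal pairs: 9

count = 9; pairs: (0,2), (0,3), (1,4), (1,5), (1,6), (2,4), (2,5), (2,6), (3,6)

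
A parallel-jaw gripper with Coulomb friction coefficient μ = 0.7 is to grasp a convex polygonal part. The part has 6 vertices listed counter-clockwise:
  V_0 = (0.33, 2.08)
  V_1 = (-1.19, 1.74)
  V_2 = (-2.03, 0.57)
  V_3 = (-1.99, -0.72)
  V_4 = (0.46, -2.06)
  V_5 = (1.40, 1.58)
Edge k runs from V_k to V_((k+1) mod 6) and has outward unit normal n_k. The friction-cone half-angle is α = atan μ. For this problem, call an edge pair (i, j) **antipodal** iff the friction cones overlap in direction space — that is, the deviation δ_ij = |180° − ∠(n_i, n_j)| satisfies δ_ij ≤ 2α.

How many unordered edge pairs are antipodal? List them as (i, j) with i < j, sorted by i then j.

count = 6; pairs: (0,3), (0,4), (1,4), (2,4), (2,5), (3,5)

α = atan 0.7 = 34.99°;  2α = 69.98°
n_0 = (-0.2183, +0.9759)
n_1 = (-0.8123, +0.5832)
n_2 = (-0.9995, -0.0310)
n_3 = (-0.4799, -0.8773)
n_4 = (+0.9682, -0.2500)
n_5 = (+0.4233, +0.9060)
  (0,1): δ = 138.29°  ·
  (0,2): δ = 100.83°  ·
  (0,3): δ = 41.28°  ✓
  (0,4): δ = 62.91°  ✓
  (0,5): δ = 142.35°  ·
  (1,2): δ = 142.55°  ·
  (1,3): δ = 83.00°  ·
  (1,4): δ = 21.20°  ✓
  (1,5): δ = 100.63°  ·
  (2,3): δ = 120.45°  ·
  (2,4): δ = 16.26°  ✓
  (2,5): δ = 63.18°  ✓
  (3,4): δ = 75.80°  ·
  (3,5): δ = 3.63°  ✓
  (4,5): δ = 100.57°  ·
antipodal pairs: 6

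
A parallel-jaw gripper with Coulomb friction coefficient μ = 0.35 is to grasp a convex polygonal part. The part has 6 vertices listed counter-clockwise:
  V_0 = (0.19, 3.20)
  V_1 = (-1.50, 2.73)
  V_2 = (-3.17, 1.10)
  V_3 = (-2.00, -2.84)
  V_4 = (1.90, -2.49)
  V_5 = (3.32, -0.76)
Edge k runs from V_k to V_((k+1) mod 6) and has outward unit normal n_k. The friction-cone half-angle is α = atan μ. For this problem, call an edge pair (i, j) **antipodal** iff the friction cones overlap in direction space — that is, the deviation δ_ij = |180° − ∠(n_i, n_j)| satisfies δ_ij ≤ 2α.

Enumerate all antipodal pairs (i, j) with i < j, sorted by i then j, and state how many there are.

count = 4; pairs: (0,3), (0,4), (1,4), (2,5)

α = atan 0.35 = 19.29°;  2α = 38.58°
n_0 = (-0.2679, +0.9634)
n_1 = (-0.6985, +0.7156)
n_2 = (-0.9586, -0.2847)
n_3 = (+0.0894, -0.9960)
n_4 = (+0.7730, -0.6345)
n_5 = (+0.7845, +0.6201)
  (0,1): δ = 151.24°  ·
  (0,2): δ = 89.00°  ·
  (0,3): δ = 10.41°  ✓
  (0,4): δ = 35.08°  ✓
  (0,5): δ = 112.78°  ·
  (1,2): δ = 117.77°  ·
  (1,3): δ = 39.18°  ·
  (1,4): δ = 6.31°  ✓
  (1,5): δ = 84.02°  ·
  (2,3): δ = 101.41°  ·
  (2,4): δ = 55.92°  ·
  (2,5): δ = 21.78°  ✓
  (3,4): δ = 134.51°  ·
  (3,5): δ = 56.81°  ·
  (4,5): δ = 102.30°  ·
antipodal pairs: 4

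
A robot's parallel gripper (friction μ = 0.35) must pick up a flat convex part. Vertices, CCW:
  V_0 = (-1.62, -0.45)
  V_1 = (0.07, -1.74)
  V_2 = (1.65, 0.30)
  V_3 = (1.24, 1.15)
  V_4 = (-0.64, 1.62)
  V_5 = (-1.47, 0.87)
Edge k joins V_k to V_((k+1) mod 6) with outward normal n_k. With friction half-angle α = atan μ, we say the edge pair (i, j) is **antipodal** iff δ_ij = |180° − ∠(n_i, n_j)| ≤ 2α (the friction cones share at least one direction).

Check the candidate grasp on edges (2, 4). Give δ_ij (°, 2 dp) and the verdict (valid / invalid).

α = atan 0.35 = 19.29°;  2α = 38.58°
edge 2: e_2 = (-0.41, +0.85);  n_2 = (+0.9007, +0.4345)
edge 4: e_4 = (-0.83, -0.75);  n_4 = (-0.6704, +0.7420)
∠(n_2, n_4) = 106.35°
δ = |180° − 106.35°| = 73.65°
73.65° > 2α = 38.58°  →  invalid

δ = 73.65°, invalid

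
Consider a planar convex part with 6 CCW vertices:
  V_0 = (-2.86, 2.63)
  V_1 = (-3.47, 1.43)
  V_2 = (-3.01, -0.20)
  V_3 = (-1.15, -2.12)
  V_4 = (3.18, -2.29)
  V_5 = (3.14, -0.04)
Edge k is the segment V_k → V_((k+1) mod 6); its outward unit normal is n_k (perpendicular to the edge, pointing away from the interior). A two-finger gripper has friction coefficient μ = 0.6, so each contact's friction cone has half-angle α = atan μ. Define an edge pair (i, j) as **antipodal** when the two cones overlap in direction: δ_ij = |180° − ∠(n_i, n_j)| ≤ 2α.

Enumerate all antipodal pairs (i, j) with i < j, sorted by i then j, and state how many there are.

α = atan 0.6 = 30.96°;  2α = 61.93°
n_0 = (-0.8914, +0.4531)
n_1 = (-0.9624, -0.2716)
n_2 = (-0.7182, -0.6958)
n_3 = (-0.0392, -0.9992)
n_4 = (+0.9998, +0.0178)
n_5 = (+0.4066, +0.9136)
  (0,1): δ = 137.29°  ·
  (0,2): δ = 108.96°  ·
  (0,3): δ = 65.30°  ·
  (0,4): δ = 27.96°  ✓
  (0,5): δ = 92.96°  ·
  (1,2): δ = 151.67°  ·
  (1,3): δ = 108.01°  ·
  (1,4): δ = 14.74°  ✓
  (1,5): δ = 50.25°  ✓
  (2,3): δ = 136.34°  ·
  (2,4): δ = 43.07°  ✓
  (2,5): δ = 21.92°  ✓
  (3,4): δ = 86.73°  ·
  (3,5): δ = 21.74°  ✓
  (4,5): δ = 115.01°  ·
antipodal pairs: 6

count = 6; pairs: (0,4), (1,4), (1,5), (2,4), (2,5), (3,5)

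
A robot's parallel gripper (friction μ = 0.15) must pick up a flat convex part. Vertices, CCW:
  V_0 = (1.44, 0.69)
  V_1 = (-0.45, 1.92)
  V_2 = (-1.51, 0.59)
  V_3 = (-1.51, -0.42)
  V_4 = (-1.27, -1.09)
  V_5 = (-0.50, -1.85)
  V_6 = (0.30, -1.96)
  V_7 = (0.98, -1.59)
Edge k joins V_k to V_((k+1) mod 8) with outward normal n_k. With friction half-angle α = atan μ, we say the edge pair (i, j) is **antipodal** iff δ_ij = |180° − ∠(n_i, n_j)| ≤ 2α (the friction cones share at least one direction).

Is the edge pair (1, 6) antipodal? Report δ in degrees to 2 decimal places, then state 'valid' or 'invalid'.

α = atan 0.15 = 8.53°;  2α = 17.06°
edge 1: e_1 = (-1.06, -1.33);  n_1 = (-0.7820, +0.6233)
edge 6: e_6 = (+0.68, +0.37);  n_6 = (+0.4779, -0.8784)
∠(n_1, n_6) = 157.11°
δ = |180° − 157.11°| = 22.89°
22.89° > 2α = 17.06°  →  invalid

δ = 22.89°, invalid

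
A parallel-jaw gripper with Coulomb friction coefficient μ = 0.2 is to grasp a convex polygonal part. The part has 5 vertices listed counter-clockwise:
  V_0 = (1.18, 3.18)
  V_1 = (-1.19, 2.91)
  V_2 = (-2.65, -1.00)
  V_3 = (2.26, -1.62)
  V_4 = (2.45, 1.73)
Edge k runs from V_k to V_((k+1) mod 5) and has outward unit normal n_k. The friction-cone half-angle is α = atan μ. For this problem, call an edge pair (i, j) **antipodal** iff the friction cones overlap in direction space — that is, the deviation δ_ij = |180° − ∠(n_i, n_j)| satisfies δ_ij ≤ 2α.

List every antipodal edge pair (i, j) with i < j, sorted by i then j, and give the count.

α = atan 0.2 = 11.31°;  2α = 22.62°
n_0 = (-0.1132, +0.9936)
n_1 = (-0.9368, +0.3498)
n_2 = (-0.1253, -0.9921)
n_3 = (+0.9984, -0.0566)
n_4 = (+0.7523, +0.6589)
  (0,1): δ = 116.98°  ·
  (0,2): δ = 13.70°  ✓
  (0,3): δ = 80.25°  ·
  (0,4): δ = 124.71°  ·
  (1,2): δ = 76.72°  ·
  (1,3): δ = 17.23°  ✓
  (1,4): δ = 61.69°  ·
  (2,3): δ = 86.05°  ·
  (2,4): δ = 41.59°  ·
  (3,4): δ = 135.54°  ·
antipodal pairs: 2

count = 2; pairs: (0,2), (1,3)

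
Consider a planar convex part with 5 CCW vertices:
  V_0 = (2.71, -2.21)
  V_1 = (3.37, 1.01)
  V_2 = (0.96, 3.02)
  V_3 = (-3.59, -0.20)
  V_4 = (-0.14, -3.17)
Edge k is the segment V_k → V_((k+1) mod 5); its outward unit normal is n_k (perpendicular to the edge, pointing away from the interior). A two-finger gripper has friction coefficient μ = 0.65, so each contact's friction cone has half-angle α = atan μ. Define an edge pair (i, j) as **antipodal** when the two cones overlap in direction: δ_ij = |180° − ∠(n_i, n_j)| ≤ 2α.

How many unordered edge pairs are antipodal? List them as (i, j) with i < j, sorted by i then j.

α = atan 0.65 = 33.02°;  2α = 66.05°
n_0 = (+0.9796, -0.2008)
n_1 = (+0.6405, +0.7680)
n_2 = (-0.5777, +0.8163)
n_3 = (-0.6524, -0.7579)
n_4 = (+0.3192, -0.9477)
  (0,1): δ = 118.25°  ·
  (0,2): δ = 43.13°  ✓
  (0,3): δ = 60.86°  ✓
  (0,4): δ = 120.20°  ·
  (1,2): δ = 104.88°  ·
  (1,3): δ = 0.90°  ✓
  (1,4): δ = 58.44°  ✓
  (2,3): δ = 76.01°  ·
  (2,4): δ = 16.67°  ✓
  (3,4): δ = 120.66°  ·
antipodal pairs: 5

count = 5; pairs: (0,2), (0,3), (1,3), (1,4), (2,4)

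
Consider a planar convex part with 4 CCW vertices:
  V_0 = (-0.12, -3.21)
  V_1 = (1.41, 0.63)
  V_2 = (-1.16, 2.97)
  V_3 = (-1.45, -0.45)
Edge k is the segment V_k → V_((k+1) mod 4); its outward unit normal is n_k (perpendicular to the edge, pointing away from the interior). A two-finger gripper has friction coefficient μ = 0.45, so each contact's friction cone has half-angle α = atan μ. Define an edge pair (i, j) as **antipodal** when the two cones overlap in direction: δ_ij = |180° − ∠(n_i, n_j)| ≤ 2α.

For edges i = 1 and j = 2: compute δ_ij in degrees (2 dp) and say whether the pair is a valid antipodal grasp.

α = atan 0.45 = 24.23°;  2α = 48.46°
edge 1: e_1 = (-2.57, +2.34);  n_1 = (+0.6732, +0.7394)
edge 2: e_2 = (-0.29, -3.42);  n_2 = (-0.9964, +0.0845)
∠(n_1, n_2) = 127.47°
δ = |180° − 127.47°| = 52.53°
52.53° > 2α = 48.46°  →  invalid

δ = 52.53°, invalid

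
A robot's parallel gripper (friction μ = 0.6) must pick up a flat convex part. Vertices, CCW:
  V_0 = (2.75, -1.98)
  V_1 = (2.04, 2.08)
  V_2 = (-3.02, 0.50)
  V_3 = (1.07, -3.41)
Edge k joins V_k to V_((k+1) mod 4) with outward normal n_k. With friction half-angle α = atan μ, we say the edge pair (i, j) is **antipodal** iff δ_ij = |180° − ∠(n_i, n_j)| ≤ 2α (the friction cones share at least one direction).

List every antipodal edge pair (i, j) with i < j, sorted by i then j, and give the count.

α = atan 0.6 = 30.96°;  2α = 61.93°
n_0 = (+0.9851, +0.1723)
n_1 = (-0.2981, +0.9545)
n_2 = (-0.6910, -0.7228)
n_3 = (+0.6482, -0.7615)
  (0,1): δ = 82.58°  ·
  (0,2): δ = 36.37°  ✓
  (0,3): δ = 120.48°  ·
  (1,2): δ = 61.05°  ✓
  (1,3): δ = 23.06°  ✓
  (2,3): δ = 95.88°  ·
antipodal pairs: 3

count = 3; pairs: (0,2), (1,2), (1,3)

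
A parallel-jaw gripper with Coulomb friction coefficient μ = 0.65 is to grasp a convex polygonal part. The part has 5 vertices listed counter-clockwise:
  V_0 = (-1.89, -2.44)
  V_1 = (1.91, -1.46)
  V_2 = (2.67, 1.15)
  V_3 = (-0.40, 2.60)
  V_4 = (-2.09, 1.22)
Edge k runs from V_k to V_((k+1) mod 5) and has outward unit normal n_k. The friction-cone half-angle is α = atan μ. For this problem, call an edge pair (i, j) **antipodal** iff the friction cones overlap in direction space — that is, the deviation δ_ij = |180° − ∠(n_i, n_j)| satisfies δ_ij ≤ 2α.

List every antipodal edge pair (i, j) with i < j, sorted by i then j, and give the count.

count = 5; pairs: (0,2), (0,3), (1,3), (1,4), (2,4)

α = atan 0.65 = 33.02°;  2α = 66.05°
n_0 = (+0.2497, -0.9683)
n_1 = (+0.9601, -0.2796)
n_2 = (+0.4271, +0.9042)
n_3 = (-0.6325, +0.7746)
n_4 = (-0.9985, -0.0546)
  (0,1): δ = 120.70°  ·
  (0,2): δ = 39.74°  ✓
  (0,3): δ = 24.77°  ✓
  (0,4): δ = 78.67°  ·
  (1,2): δ = 99.05°  ·
  (1,3): δ = 34.53°  ✓
  (1,4): δ = 19.36°  ✓
  (2,3): δ = 115.48°  ·
  (2,4): δ = 61.59°  ✓
  (3,4): δ = 126.11°  ·
antipodal pairs: 5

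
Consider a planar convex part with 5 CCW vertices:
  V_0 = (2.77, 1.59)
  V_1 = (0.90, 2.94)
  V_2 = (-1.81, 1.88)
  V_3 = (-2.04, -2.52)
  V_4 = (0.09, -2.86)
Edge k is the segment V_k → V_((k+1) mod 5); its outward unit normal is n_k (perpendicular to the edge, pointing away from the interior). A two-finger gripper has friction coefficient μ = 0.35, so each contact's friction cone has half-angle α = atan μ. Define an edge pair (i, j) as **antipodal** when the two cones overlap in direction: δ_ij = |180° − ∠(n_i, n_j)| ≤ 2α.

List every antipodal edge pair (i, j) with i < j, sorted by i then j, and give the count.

α = atan 0.35 = 19.29°;  2α = 38.58°
n_0 = (+0.5853, +0.8108)
n_1 = (-0.3643, +0.9313)
n_2 = (-0.9986, +0.0522)
n_3 = (-0.1576, -0.9875)
n_4 = (+0.8566, -0.5159)
  (0,1): δ = 122.81°  ·
  (0,2): δ = 57.17°  ·
  (0,3): δ = 26.76°  ✓
  (0,4): δ = 94.77°  ·
  (1,2): δ = 114.35°  ·
  (1,3): δ = 30.43°  ✓
  (1,4): δ = 37.58°  ✓
  (2,3): δ = 96.08°  ·
  (2,4): δ = 28.07°  ✓
  (3,4): δ = 111.99°  ·
antipodal pairs: 4

count = 4; pairs: (0,3), (1,3), (1,4), (2,4)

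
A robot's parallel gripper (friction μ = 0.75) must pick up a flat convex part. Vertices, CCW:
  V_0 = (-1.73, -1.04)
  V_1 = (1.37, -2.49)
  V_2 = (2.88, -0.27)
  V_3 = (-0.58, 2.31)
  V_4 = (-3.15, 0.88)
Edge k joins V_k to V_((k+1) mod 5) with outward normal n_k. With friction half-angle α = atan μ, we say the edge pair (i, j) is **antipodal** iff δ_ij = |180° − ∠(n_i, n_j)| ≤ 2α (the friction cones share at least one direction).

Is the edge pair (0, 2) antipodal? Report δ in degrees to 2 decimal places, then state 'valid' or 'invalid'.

δ = 11.64°, valid

α = atan 0.75 = 36.87°;  2α = 73.74°
edge 0: e_0 = (+3.10, -1.45);  n_0 = (-0.4237, -0.9058)
edge 2: e_2 = (-3.46, +2.58);  n_2 = (+0.5978, +0.8017)
∠(n_0, n_2) = 168.36°
δ = |180° − 168.36°| = 11.64°
11.64° ≤ 2α = 73.74°  →  valid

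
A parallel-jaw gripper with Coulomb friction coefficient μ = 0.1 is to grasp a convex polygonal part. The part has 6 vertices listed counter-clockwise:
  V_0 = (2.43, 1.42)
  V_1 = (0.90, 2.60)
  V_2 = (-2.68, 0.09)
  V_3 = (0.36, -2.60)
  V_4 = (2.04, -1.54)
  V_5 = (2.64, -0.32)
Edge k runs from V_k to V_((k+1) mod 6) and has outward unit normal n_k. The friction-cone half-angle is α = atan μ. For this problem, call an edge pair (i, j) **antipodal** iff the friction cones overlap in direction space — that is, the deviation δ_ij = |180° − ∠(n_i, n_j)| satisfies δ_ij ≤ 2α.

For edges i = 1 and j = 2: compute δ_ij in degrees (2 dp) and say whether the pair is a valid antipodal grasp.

δ = 76.54°, invalid

α = atan 0.1 = 5.71°;  2α = 11.42°
edge 1: e_1 = (-3.58, -2.51);  n_1 = (-0.5741, +0.8188)
edge 2: e_2 = (+3.04, -2.69);  n_2 = (-0.6627, -0.7489)
∠(n_1, n_2) = 103.46°
δ = |180° − 103.46°| = 76.54°
76.54° > 2α = 11.42°  →  invalid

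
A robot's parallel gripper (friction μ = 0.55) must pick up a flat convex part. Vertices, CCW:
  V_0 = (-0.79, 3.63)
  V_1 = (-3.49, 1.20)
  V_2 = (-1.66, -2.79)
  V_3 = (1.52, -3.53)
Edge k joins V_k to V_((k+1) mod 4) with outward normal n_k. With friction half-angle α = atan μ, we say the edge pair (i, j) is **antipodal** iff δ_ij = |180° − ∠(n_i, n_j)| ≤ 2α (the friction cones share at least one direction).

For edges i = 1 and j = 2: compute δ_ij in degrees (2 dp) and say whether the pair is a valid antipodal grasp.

δ = 127.74°, invalid

α = atan 0.55 = 28.81°;  2α = 57.62°
edge 1: e_1 = (+1.83, -3.99);  n_1 = (-0.9090, -0.4169)
edge 2: e_2 = (+3.18, -0.74);  n_2 = (-0.2266, -0.9740)
∠(n_1, n_2) = 52.26°
δ = |180° − 52.26°| = 127.74°
127.74° > 2α = 57.62°  →  invalid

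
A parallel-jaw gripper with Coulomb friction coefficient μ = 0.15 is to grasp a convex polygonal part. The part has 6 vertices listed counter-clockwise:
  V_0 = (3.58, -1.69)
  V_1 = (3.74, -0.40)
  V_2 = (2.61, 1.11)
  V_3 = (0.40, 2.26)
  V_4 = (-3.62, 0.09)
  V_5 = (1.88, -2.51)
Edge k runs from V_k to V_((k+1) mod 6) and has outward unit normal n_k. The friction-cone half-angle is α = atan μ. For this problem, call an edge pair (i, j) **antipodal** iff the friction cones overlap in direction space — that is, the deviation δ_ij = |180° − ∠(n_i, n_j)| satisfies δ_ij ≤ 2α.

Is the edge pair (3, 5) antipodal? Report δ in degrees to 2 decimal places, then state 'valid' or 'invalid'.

δ = 2.61°, valid

α = atan 0.15 = 8.53°;  2α = 17.06°
edge 3: e_3 = (-4.02, -2.17);  n_3 = (-0.4750, +0.8800)
edge 5: e_5 = (+1.70, +0.82);  n_5 = (+0.4345, -0.9007)
∠(n_3, n_5) = 177.39°
δ = |180° − 177.39°| = 2.61°
2.61° ≤ 2α = 17.06°  →  valid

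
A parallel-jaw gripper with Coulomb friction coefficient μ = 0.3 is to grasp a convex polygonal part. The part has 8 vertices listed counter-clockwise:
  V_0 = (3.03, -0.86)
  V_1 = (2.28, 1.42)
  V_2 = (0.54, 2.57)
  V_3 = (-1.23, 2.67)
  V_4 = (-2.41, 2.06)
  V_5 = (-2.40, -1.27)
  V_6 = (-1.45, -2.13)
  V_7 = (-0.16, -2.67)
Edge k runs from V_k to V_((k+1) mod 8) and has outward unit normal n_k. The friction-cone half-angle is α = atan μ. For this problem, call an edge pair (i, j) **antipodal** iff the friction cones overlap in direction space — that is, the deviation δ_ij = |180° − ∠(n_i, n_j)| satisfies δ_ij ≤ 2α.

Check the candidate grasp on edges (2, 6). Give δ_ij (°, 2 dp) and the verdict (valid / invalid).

δ = 19.48°, valid

α = atan 0.3 = 16.70°;  2α = 33.40°
edge 2: e_2 = (-1.77, +0.10);  n_2 = (+0.0564, +0.9984)
edge 6: e_6 = (+1.29, -0.54);  n_6 = (-0.3861, -0.9224)
∠(n_2, n_6) = 160.52°
δ = |180° − 160.52°| = 19.48°
19.48° ≤ 2α = 33.40°  →  valid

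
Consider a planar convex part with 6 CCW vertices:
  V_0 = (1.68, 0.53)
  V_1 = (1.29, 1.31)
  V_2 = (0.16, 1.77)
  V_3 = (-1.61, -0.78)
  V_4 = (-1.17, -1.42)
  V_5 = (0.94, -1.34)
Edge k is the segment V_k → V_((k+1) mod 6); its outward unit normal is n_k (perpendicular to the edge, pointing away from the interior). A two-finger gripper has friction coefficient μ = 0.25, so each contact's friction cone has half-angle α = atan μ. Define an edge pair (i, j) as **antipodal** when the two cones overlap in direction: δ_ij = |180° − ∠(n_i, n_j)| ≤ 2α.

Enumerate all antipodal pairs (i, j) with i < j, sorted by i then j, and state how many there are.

count = 3; pairs: (0,3), (1,4), (2,5)

α = atan 0.25 = 14.04°;  2α = 28.07°
n_0 = (+0.8944, +0.4472)
n_1 = (+0.3770, +0.9262)
n_2 = (-0.8215, +0.5702)
n_3 = (-0.8240, -0.5665)
n_4 = (+0.0379, -0.9993)
n_5 = (+0.9298, -0.3680)
  (0,1): δ = 138.72°  ·
  (0,2): δ = 61.33°  ·
  (0,3): δ = 7.94°  ✓
  (0,4): δ = 65.61°  ·
  (0,5): δ = 131.85°  ·
  (1,2): δ = 102.61°  ·
  (1,3): δ = 33.34°  ·
  (1,4): δ = 24.32°  ✓
  (1,5): δ = 90.56°  ·
  (2,3): δ = 110.73°  ·
  (2,4): δ = 53.06°  ·
  (2,5): δ = 13.18°  ✓
  (3,4): δ = 122.34°  ·
  (3,5): δ = 56.10°  ·
  (4,5): δ = 113.76°  ·
antipodal pairs: 3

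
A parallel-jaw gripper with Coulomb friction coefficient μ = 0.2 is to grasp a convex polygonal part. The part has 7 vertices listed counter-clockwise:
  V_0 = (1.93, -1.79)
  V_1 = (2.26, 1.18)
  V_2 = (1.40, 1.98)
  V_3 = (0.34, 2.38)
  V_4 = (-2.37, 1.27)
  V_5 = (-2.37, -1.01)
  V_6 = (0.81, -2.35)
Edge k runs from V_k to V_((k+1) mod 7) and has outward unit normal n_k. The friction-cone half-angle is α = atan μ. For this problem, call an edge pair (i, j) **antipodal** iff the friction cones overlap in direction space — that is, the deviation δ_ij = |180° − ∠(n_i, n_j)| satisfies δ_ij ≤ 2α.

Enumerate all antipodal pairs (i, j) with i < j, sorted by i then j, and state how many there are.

α = atan 0.2 = 11.31°;  2α = 22.62°
n_0 = (+0.9939, -0.1104)
n_1 = (+0.6811, +0.7322)
n_2 = (+0.3531, +0.9356)
n_3 = (-0.3790, +0.9254)
n_4 = (-1.0000, -0.0000)
n_5 = (-0.3883, -0.9215)
n_6 = (+0.4472, -0.8944)
  (0,1): δ = 126.59°  ·
  (0,2): δ = 104.33°  ·
  (0,3): δ = 61.39°  ·
  (0,4): δ = 6.34°  ✓
  (0,5): δ = 73.49°  ·
  (0,6): δ = 122.91°  ·
  (1,2): δ = 157.74°  ·
  (1,3): δ = 114.80°  ·
  (1,4): δ = 47.07°  ·
  (1,5): δ = 20.08°  ✓
  (1,6): δ = 69.50°  ·
  (2,3): δ = 137.05°  ·
  (2,4): δ = 69.33°  ·
  (2,5): δ = 2.18°  ✓
  (2,6): δ = 47.24°  ·
  (3,4): δ = 112.27°  ·
  (3,5): δ = 45.12°  ·
  (3,6): δ = 4.29°  ✓
  (4,5): δ = 112.85°  ·
  (4,6): δ = 63.43°  ·
  (5,6): δ = 130.59°  ·
antipodal pairs: 4

count = 4; pairs: (0,4), (1,5), (2,5), (3,6)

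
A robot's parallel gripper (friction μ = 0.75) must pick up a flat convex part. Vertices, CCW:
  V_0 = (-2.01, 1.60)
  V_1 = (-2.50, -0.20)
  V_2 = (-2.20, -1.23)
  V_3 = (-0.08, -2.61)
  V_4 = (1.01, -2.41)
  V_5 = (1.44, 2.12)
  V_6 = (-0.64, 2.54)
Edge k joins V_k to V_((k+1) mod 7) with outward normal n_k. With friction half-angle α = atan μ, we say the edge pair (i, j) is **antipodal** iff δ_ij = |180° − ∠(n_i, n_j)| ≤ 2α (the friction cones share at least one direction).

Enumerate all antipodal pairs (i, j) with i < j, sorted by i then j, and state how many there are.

count = 10; pairs: (0,3), (0,4), (1,4), (1,5), (2,4), (2,5), (2,6), (3,5), (3,6), (4,6)

α = atan 0.75 = 36.87°;  2α = 73.74°
n_0 = (-0.9649, +0.2627)
n_1 = (-0.9601, -0.2796)
n_2 = (-0.5455, -0.8381)
n_3 = (+0.1805, -0.9836)
n_4 = (+0.9955, -0.0945)
n_5 = (+0.1979, +0.9802)
n_6 = (-0.5658, +0.8246)
  (0,1): δ = 148.53°  ·
  (0,2): δ = 107.83°  ·
  (0,3): δ = 64.37°  ✓
  (0,4): δ = 9.81°  ✓
  (0,5): δ = 93.81°  ·
  (0,6): δ = 139.68°  ·
  (1,2): δ = 139.30°  ·
  (1,3): δ = 95.84°  ·
  (1,4): δ = 21.66°  ✓
  (1,5): δ = 62.35°  ✓
  (1,6): δ = 108.22°  ·
  (2,3): δ = 136.54°  ·
  (2,4): δ = 62.36°  ✓
  (2,5): δ = 21.65°  ✓
  (2,6): δ = 67.52°  ✓
  (3,4): δ = 105.82°  ·
  (3,5): δ = 21.81°  ✓
  (3,6): δ = 24.06°  ✓
  (4,5): δ = 95.99°  ·
  (4,6): δ = 50.12°  ✓
  (5,6): δ = 134.13°  ·
antipodal pairs: 10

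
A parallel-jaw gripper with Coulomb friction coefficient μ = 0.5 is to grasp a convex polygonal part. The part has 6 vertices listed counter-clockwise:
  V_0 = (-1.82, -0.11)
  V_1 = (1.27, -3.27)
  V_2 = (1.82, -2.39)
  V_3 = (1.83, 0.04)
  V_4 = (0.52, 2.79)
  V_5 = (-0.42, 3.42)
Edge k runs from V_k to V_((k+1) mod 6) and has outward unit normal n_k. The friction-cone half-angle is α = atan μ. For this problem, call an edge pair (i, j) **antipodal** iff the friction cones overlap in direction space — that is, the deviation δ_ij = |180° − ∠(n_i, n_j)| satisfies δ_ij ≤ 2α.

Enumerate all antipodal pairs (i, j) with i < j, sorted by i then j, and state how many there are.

α = atan 0.5 = 26.57°;  2α = 53.13°
n_0 = (-0.7150, -0.6991)
n_1 = (+0.8480, -0.5300)
n_2 = (+1.0000, -0.0041)
n_3 = (+0.9028, +0.4301)
n_4 = (+0.5567, +0.8307)
n_5 = (-0.9296, +0.3687)
  (0,1): δ = 76.36°  ·
  (0,2): δ = 44.59°  ✓
  (0,3): δ = 18.89°  ✓
  (0,4): δ = 11.81°  ✓
  (0,5): δ = 114.01°  ·
  (1,2): δ = 148.23°  ·
  (1,3): δ = 122.52°  ·
  (1,4): δ = 91.83°  ·
  (1,5): δ = 10.37°  ✓
  (2,3): δ = 154.29°  ·
  (2,4): δ = 123.59°  ·
  (2,5): δ = 21.40°  ✓
  (3,4): δ = 149.30°  ·
  (3,5): δ = 47.10°  ✓
  (4,5): δ = 77.80°  ·
antipodal pairs: 6

count = 6; pairs: (0,2), (0,3), (0,4), (1,5), (2,5), (3,5)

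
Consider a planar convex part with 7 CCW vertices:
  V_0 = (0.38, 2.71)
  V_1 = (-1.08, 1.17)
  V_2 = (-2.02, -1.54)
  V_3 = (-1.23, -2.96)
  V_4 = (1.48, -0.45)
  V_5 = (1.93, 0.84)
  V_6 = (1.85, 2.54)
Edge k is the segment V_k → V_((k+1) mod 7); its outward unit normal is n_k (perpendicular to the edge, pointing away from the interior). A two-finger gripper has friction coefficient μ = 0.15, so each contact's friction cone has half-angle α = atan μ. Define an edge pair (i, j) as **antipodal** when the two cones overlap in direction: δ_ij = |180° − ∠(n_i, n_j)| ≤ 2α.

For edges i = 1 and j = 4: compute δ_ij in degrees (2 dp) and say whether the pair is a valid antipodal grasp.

δ = 0.10°, valid

α = atan 0.15 = 8.53°;  2α = 17.06°
edge 1: e_1 = (-0.94, -2.71);  n_1 = (-0.9448, +0.3277)
edge 4: e_4 = (+0.45, +1.29);  n_4 = (+0.9442, -0.3294)
∠(n_1, n_4) = 179.90°
δ = |180° − 179.90°| = 0.10°
0.10° ≤ 2α = 17.06°  →  valid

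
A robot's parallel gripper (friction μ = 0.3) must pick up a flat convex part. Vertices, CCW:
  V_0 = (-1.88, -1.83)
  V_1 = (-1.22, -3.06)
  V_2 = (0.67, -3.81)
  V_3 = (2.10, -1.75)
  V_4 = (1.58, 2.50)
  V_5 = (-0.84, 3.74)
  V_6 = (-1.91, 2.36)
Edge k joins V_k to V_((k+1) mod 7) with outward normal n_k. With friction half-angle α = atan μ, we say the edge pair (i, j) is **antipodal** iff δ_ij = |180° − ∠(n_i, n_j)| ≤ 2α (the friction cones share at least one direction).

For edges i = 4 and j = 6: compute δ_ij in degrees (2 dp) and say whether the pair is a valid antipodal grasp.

δ = 62.46°, invalid

α = atan 0.3 = 16.70°;  2α = 33.40°
edge 4: e_4 = (-2.42, +1.24);  n_4 = (+0.4560, +0.8900)
edge 6: e_6 = (+0.03, -4.19);  n_6 = (-1.0000, -0.0072)
∠(n_4, n_6) = 117.54°
δ = |180° − 117.54°| = 62.46°
62.46° > 2α = 33.40°  →  invalid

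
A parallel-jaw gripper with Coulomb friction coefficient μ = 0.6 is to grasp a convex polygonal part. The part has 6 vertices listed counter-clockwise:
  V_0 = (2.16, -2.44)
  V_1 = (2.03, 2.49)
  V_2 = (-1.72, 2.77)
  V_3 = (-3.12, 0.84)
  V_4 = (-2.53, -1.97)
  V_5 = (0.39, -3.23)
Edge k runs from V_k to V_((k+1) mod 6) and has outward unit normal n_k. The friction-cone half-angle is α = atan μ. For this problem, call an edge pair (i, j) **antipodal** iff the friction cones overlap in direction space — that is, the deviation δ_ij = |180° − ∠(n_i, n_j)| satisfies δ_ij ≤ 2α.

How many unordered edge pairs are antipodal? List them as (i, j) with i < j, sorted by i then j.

count = 5; pairs: (0,2), (0,3), (1,4), (1,5), (2,5)

α = atan 0.6 = 30.96°;  2α = 61.93°
n_0 = (+0.9997, +0.0264)
n_1 = (+0.0745, +0.9972)
n_2 = (-0.8095, +0.5872)
n_3 = (-0.9787, -0.2055)
n_4 = (-0.3962, -0.9182)
n_5 = (+0.4076, -0.9132)
  (0,1): δ = 95.78°  ·
  (0,2): δ = 37.47°  ✓
  (0,3): δ = 10.35°  ✓
  (0,4): δ = 65.15°  ·
  (0,5): δ = 112.54°  ·
  (1,2): δ = 121.69°  ·
  (1,3): δ = 73.87°  ·
  (1,4): δ = 19.07°  ✓
  (1,5): δ = 28.32°  ✓
  (2,3): δ = 132.19°  ·
  (2,4): δ = 77.38°  ·
  (2,5): δ = 29.99°  ✓
  (3,4): δ = 125.20°  ·
  (3,5): δ = 77.81°  ·
  (4,5): δ = 132.61°  ·
antipodal pairs: 5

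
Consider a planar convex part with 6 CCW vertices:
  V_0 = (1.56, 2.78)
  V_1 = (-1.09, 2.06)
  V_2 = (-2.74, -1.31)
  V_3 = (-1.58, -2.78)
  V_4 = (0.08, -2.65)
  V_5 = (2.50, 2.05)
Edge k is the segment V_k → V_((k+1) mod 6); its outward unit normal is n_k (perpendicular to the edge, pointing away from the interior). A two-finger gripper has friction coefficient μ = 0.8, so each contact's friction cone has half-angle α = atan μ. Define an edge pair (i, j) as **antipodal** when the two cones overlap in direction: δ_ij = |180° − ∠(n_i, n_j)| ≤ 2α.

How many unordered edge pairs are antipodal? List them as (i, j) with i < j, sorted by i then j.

α = atan 0.8 = 38.66°;  2α = 77.32°
n_0 = (-0.2622, +0.9650)
n_1 = (-0.8981, +0.4397)
n_2 = (-0.7850, -0.6195)
n_3 = (+0.0781, -0.9969)
n_4 = (+0.8891, -0.4578)
n_5 = (+0.6134, +0.7898)
  (0,1): δ = 131.29°  ·
  (0,2): δ = 66.92°  ✓
  (0,3): δ = 10.72°  ✓
  (0,4): δ = 47.56°  ✓
  (0,5): δ = 126.97°  ·
  (1,2): δ = 115.64°  ·
  (1,3): δ = 59.44°  ✓
  (1,4): δ = 1.16°  ✓
  (1,5): δ = 78.25°  ·
  (2,3): δ = 123.80°  ·
  (2,4): δ = 65.52°  ✓
  (2,5): δ = 13.89°  ✓
  (3,4): δ = 121.72°  ·
  (3,5): δ = 42.31°  ✓
  (4,5): δ = 100.59°  ·
antipodal pairs: 8

count = 8; pairs: (0,2), (0,3), (0,4), (1,3), (1,4), (2,4), (2,5), (3,5)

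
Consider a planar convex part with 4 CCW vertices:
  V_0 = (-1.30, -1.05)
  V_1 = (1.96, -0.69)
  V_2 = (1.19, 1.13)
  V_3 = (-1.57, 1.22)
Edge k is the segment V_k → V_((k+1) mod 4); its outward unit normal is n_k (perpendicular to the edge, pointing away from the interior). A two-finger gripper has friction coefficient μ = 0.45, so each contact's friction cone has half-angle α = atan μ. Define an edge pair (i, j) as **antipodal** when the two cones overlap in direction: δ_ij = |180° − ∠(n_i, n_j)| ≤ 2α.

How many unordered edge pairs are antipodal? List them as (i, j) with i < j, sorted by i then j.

α = atan 0.45 = 24.23°;  2α = 48.46°
n_0 = (+0.1098, -0.9940)
n_1 = (+0.9210, +0.3896)
n_2 = (+0.0326, +0.9995)
n_3 = (-0.9930, -0.1181)
  (0,1): δ = 73.37°  ·
  (0,2): δ = 8.17°  ✓
  (0,3): δ = 90.48°  ·
  (1,2): δ = 114.80°  ·
  (1,3): δ = 16.15°  ✓
  (2,3): δ = 81.35°  ·
antipodal pairs: 2

count = 2; pairs: (0,2), (1,3)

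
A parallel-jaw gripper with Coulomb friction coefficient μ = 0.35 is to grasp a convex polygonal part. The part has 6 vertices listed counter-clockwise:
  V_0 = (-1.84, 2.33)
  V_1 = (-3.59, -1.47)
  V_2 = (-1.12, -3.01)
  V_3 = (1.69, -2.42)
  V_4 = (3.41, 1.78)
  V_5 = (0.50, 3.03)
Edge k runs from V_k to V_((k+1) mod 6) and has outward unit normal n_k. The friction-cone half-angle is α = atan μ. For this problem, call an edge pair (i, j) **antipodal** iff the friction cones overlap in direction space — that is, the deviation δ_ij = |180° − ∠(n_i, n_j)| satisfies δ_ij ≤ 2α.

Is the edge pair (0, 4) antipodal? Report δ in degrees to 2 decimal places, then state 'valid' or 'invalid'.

α = atan 0.35 = 19.29°;  2α = 38.58°
edge 0: e_0 = (-1.75, -3.80);  n_0 = (-0.9083, +0.4183)
edge 4: e_4 = (-2.91, +1.25);  n_4 = (+0.3947, +0.9188)
∠(n_0, n_4) = 88.52°
δ = |180° − 88.52°| = 91.48°
91.48° > 2α = 38.58°  →  invalid

δ = 91.48°, invalid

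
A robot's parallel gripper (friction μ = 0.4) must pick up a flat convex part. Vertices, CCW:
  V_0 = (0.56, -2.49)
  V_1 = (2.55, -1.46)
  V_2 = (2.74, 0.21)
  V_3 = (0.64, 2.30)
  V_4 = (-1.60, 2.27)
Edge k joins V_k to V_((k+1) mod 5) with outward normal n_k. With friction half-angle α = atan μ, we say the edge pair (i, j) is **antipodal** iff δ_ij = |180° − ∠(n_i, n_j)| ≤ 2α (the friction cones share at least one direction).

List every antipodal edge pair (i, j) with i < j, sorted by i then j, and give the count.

α = atan 0.4 = 21.80°;  2α = 43.60°
n_0 = (+0.4597, -0.8881)
n_1 = (+0.9936, -0.1130)
n_2 = (+0.7054, +0.7088)
n_3 = (-0.0134, +0.9999)
n_4 = (-0.9106, -0.4132)
  (0,1): δ = 123.86°  ·
  (0,2): δ = 72.23°  ·
  (0,3): δ = 26.60°  ✓
  (0,4): δ = 87.04°  ·
  (1,2): δ = 128.37°  ·
  (1,3): δ = 82.74°  ·
  (1,4): δ = 30.90°  ✓
  (2,3): δ = 134.37°  ·
  (2,4): δ = 20.73°  ✓
  (3,4): δ = 66.36°  ·
antipodal pairs: 3

count = 3; pairs: (0,3), (1,4), (2,4)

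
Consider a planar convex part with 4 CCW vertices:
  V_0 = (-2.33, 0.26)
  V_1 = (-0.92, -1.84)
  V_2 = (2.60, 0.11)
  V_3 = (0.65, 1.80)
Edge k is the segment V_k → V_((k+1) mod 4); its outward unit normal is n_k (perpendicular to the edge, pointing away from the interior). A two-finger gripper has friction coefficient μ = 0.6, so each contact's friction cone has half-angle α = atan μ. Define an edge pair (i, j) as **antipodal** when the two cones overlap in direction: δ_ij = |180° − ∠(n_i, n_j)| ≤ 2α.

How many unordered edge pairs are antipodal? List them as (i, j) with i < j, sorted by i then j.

α = atan 0.6 = 30.96°;  2α = 61.93°
n_0 = (-0.8302, -0.5574)
n_1 = (+0.4846, -0.8747)
n_2 = (+0.6549, +0.7557)
n_3 = (-0.4591, +0.8884)
  (0,1): δ = 94.89°  ·
  (0,2): δ = 15.21°  ✓
  (0,3): δ = 83.45°  ·
  (1,2): δ = 69.90°  ·
  (1,3): δ = 1.66°  ✓
  (2,3): δ = 111.76°  ·
antipodal pairs: 2

count = 2; pairs: (0,2), (1,3)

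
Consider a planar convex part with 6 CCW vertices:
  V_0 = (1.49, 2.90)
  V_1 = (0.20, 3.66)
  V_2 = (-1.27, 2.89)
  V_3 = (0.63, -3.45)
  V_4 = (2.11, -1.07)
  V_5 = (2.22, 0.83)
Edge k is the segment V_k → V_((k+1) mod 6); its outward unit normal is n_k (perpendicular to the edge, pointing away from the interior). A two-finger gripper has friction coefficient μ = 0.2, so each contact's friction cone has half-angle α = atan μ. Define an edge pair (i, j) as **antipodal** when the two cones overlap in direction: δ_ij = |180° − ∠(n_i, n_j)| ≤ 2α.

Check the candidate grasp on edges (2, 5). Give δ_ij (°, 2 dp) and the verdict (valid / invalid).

α = atan 0.2 = 11.31°;  2α = 22.62°
edge 2: e_2 = (+1.90, -6.34);  n_2 = (-0.9579, -0.2871)
edge 5: e_5 = (-0.73, +2.07);  n_5 = (+0.9431, +0.3326)
∠(n_2, n_5) = 177.26°
δ = |180° − 177.26°| = 2.74°
2.74° ≤ 2α = 22.62°  →  valid

δ = 2.74°, valid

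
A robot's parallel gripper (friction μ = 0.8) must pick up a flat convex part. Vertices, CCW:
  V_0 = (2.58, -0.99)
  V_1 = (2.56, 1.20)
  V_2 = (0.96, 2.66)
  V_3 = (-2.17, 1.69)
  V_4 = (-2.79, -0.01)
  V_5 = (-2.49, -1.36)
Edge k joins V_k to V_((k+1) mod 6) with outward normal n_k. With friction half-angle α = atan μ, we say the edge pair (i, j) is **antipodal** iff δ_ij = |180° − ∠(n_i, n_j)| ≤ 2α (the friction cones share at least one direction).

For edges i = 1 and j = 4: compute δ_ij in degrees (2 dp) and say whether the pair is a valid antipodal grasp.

α = atan 0.8 = 38.66°;  2α = 77.32°
edge 1: e_1 = (-1.60, +1.46);  n_1 = (+0.6741, +0.7387)
edge 4: e_4 = (+0.30, -1.35);  n_4 = (-0.9762, -0.2169)
∠(n_1, n_4) = 144.91°
δ = |180° − 144.91°| = 35.09°
35.09° ≤ 2α = 77.32°  →  valid

δ = 35.09°, valid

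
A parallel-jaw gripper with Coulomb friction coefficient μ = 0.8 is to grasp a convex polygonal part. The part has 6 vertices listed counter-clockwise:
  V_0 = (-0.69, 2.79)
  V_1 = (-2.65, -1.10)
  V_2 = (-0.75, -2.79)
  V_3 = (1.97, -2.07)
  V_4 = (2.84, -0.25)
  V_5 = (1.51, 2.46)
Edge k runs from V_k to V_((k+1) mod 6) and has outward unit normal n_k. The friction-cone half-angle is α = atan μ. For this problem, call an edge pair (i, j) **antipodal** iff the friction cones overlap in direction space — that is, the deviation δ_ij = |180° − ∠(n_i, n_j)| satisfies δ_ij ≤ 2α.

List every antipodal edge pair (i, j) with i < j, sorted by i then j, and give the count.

α = atan 0.8 = 38.66°;  2α = 77.32°
n_0 = (-0.8930, +0.4500)
n_1 = (-0.6646, -0.7472)
n_2 = (+0.2559, -0.9667)
n_3 = (+0.9022, -0.4313)
n_4 = (+0.8977, +0.4406)
n_5 = (+0.1483, +0.9889)
  (0,1): δ = 104.91°  ·
  (0,2): δ = 48.43°  ✓
  (0,3): δ = 1.19°  ✓
  (0,4): δ = 52.88°  ✓
  (0,5): δ = 108.21°  ·
  (1,2): δ = 123.52°  ·
  (1,3): δ = 73.90°  ✓
  (1,4): δ = 22.21°  ✓
  (1,5): δ = 33.12°  ✓
  (2,3): δ = 130.38°  ·
  (2,4): δ = 78.69°  ·
  (2,5): δ = 23.36°  ✓
  (3,4): δ = 128.31°  ·
  (3,5): δ = 72.98°  ✓
  (4,5): δ = 124.67°  ·
antipodal pairs: 8

count = 8; pairs: (0,2), (0,3), (0,4), (1,3), (1,4), (1,5), (2,5), (3,5)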